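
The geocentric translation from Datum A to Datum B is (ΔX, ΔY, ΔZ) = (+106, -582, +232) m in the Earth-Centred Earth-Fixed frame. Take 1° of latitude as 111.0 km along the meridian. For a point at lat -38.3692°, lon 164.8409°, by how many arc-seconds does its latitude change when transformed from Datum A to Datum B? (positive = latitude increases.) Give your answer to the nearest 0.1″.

sin φ = -0.620726, cos φ = 0.784027, sin λ = 0.261500, cos λ = -0.965203.
North component: ΔN = −sin φ cos λ·ΔX − sin φ sin λ·ΔY + cos φ·ΔZ = −(-0.620726)(-0.965203)(106) − (-0.620726)(0.261500)(-582) + (0.784027)(232) = 23.92 m.
1° of latitude spans 111000 m, so Δφ = 23.92 / 111000 × 3600 = 0.776″.

Δφ = 0.8″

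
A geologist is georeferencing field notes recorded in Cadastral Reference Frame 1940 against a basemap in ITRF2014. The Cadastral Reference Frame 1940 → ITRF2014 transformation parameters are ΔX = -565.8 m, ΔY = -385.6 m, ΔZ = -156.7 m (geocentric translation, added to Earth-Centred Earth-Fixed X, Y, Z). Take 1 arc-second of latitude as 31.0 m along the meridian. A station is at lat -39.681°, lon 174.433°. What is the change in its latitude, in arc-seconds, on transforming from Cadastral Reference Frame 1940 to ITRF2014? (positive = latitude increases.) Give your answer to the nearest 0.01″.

Δφ = 6.94″

sin φ = -0.638513, cos φ = 0.769611, sin λ = 0.097010, cos λ = -0.995283.
North component: ΔN = −sin φ cos λ·ΔX − sin φ sin λ·ΔY + cos φ·ΔZ = −(-0.638513)(-0.995283)(-565.8) − (-0.638513)(0.097010)(-385.6) + (0.769611)(-156.7) = 215.08 m.
1° of latitude spans 3600 × 31.00 = 111600 m, so Δφ = 215.08 / 111600 × 3600 = 6.938″.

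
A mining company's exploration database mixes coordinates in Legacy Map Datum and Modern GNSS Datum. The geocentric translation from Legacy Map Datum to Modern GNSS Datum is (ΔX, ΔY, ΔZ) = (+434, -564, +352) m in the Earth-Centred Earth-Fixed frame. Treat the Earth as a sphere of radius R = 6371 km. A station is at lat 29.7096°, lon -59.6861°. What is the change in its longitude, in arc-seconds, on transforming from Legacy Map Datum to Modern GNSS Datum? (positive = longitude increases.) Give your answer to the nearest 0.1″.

Δλ = 3.4″

sin φ = 0.495604, cos φ = 0.868548, sin λ = -0.863273, cos λ = 0.504737.
East component: ΔE = −sin λ·ΔX + cos λ·ΔY = −(-0.863273)(434) + (0.504737)(-564) = 89.99 m.
1° of latitude spans πR/180 = 111195 m; at latitude φ, 1° of longitude spans that × cos φ = 96578.2 m, so Δλ = 89.99 / 96578.2 × 3600 = 3.354″.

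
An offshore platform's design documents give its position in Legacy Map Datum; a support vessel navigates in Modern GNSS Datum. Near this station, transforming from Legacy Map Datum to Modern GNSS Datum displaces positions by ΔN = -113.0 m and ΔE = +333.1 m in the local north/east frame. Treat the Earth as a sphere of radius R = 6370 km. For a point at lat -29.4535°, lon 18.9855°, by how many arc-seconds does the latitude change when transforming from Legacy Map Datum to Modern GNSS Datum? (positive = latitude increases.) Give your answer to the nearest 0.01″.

On a sphere of radius R, 1 rad of latitude = R, so Δφ = ΔN / R = -113.0 / 6370000 = -1.7739e-05 rad = -3.659″.

Δφ = -3.66″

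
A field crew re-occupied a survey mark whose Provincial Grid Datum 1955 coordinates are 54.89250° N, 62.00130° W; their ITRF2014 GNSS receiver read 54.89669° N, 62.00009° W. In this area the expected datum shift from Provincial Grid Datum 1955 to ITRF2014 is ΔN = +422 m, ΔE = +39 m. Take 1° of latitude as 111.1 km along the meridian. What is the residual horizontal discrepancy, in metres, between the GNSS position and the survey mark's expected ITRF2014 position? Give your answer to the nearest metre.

58 m

Observed coordinate differences: Δφ = +0.00419°, Δλ = +0.00121°.
Converting to metres (1° lat = 111100 m, cos φ = 0.575112): observed ΔN = 465.5 m, observed ΔE = 77.3 m.
Subtracting the expected shift leaves a residual of 465.5 − (422) = 43.5 m north and 77.3 − (39) = 38.3 m east.
Residual distance = √(43.5² + 38.3²) = 58.0 m.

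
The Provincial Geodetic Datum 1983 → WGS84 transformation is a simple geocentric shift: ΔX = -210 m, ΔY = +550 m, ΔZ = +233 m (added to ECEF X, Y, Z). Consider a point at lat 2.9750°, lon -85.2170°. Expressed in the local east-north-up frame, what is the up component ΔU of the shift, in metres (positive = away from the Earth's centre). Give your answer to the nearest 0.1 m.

ΔU = -552.7 m

At φ = 2.9750°, λ = -85.2170°: sin φ = 0.051900, cos φ = 0.998652, sin λ = -0.996518, cos λ = 0.083382.
ΔU = cos φ cos λ·ΔX + cos φ sin λ·ΔY + sin φ·ΔZ = (0.998652)(0.083382)(-210) + (0.998652)(-0.996518)(550) + (0.051900)(233) = -552.74 m.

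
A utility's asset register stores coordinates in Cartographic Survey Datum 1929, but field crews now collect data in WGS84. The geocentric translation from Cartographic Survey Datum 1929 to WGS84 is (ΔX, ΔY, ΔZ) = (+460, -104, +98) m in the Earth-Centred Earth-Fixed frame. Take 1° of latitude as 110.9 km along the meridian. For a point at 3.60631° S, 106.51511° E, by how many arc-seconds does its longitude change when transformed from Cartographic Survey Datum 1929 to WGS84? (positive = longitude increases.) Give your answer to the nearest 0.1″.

sin φ = -0.062900, cos φ = 0.998020, sin λ = 0.958745, cos λ = -0.284268.
East component: ΔE = −sin λ·ΔX + cos λ·ΔY = −(0.958745)(460) + (-0.284268)(-104) = -411.46 m.
1° of latitude spans 110900 m; at latitude φ, 1° of longitude spans that × cos φ = 110680.4 m, so Δλ = -411.46 / 110680.4 × 3600 = -13.383″.

Δλ = -13.4″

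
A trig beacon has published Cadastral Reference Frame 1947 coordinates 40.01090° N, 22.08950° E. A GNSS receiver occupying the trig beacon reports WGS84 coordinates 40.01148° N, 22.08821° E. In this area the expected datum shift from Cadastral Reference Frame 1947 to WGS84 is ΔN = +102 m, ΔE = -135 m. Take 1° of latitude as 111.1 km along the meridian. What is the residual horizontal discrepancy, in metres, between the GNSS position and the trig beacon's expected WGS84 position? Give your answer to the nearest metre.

45 m

Observed coordinate differences: Δφ = +0.00058°, Δλ = -0.00129°.
Converting to metres (1° lat = 111100 m, cos φ = 0.765922): observed ΔN = 64.4 m, observed ΔE = -109.8 m.
Subtracting the expected shift leaves a residual of 64.4 − (102) = -37.6 m north and -109.8 − (-135) = 25.2 m east.
Residual distance = √((-37.6)² + 25.2²) = 45.2 m.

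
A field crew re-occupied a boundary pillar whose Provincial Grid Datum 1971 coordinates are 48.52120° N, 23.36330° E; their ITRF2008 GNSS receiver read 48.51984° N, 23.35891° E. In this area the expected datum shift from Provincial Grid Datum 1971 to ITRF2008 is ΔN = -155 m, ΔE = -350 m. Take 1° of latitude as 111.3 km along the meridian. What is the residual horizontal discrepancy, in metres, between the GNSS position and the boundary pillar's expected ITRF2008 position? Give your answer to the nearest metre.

27 m

Observed coordinate differences: Δφ = -0.00136°, Δλ = -0.00439°.
Converting to metres (1° lat = 111300 m, cos φ = 0.662343): observed ΔN = -151.4 m, observed ΔE = -323.6 m.
Subtracting the expected shift leaves a residual of -151.4 − (-155) = 3.6 m north and -323.6 − (-350) = 26.4 m east.
Residual distance = √(3.6² + 26.4²) = 26.6 m.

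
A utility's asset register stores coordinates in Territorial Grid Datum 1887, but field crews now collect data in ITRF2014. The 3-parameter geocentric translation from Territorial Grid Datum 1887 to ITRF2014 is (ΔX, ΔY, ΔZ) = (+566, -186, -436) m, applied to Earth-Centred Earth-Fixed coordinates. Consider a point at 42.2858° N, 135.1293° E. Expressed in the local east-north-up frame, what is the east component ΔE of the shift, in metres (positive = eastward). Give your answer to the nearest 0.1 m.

ΔE = -267.5 m

At φ = 42.2858°, λ = 135.1293°: sin φ = 0.672829, cos φ = 0.739798, sin λ = 0.705509, cos λ = -0.708701.
ΔE = −sin λ·ΔX + cos λ·ΔY = −(0.705509)·(566) + (-0.708701)·(-186) = -267.50 m.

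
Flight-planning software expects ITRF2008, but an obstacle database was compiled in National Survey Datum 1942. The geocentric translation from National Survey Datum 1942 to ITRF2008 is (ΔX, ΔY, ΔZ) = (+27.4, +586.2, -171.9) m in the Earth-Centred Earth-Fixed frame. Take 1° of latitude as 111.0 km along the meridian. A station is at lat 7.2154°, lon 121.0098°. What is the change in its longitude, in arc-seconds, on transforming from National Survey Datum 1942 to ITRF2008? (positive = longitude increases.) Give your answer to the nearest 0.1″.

Δλ = -10.6″

sin φ = 0.125600, cos φ = 0.992081, sin λ = 0.857079, cos λ = -0.515185.
East component: ΔE = −sin λ·ΔX + cos λ·ΔY = −(0.857079)(27.4) + (-0.515185)(586.2) = -325.49 m.
1° of latitude spans 111000 m; at latitude φ, 1° of longitude spans that × cos φ = 110121.0 m, so Δλ = -325.49 / 110121.0 × 3600 = -10.641″.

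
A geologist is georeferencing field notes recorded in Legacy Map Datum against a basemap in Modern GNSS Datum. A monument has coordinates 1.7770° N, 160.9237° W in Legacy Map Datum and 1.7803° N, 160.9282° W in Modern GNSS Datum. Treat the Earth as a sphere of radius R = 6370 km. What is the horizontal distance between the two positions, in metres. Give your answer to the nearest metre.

Δφ = 1.7803° − 1.7770° = +0.0033°; Δλ = -160.9282° − -160.9237° = -0.0045°.
1° along a meridian = πR/180 = 111177 m.
ΔN = Δφ × 111177 = 366.9 m; ΔE = Δλ × 111177 × cos(1.7770°) = -0.0045 × 111177 × 0.999519 = -500.1 m.
Distance = √(ΔE² + ΔN²) = √((-500.1)² + 366.9²) = 620.2 m.

620 m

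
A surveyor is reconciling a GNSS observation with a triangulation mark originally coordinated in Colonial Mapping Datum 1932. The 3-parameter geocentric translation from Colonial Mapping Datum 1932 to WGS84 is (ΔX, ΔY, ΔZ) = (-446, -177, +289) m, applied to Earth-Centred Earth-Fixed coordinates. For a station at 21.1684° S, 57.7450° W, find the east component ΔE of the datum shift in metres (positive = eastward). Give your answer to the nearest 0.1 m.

The local east axis at (φ, λ) is (−sin λ, cos λ, 0), so ΔE = −sin(-57.7450°)·(-446) + cos(-57.7450°)·(-177) = -471.64 m.

ΔE = -471.6 m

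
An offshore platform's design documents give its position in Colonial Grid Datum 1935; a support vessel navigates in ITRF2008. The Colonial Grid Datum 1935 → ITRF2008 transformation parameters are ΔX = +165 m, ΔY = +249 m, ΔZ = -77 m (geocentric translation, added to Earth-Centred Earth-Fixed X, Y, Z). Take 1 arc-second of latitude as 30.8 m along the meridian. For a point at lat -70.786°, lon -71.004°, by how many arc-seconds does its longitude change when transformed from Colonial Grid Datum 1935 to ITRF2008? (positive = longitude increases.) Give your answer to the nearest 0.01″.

Δλ = 23.39″

sin φ = -0.944296, cos φ = 0.329097, sin λ = -0.945541, cos λ = 0.325502.
East component: ΔE = −sin λ·ΔX + cos λ·ΔY = −(-0.945541)(165) + (0.325502)(249) = 237.06 m.
1° of latitude spans 3600 × 30.80 = 110880 m; at latitude φ, 1° of longitude spans that × cos φ = 36490.3 m, so Δλ = 237.06 / 36490.3 × 3600 = 23.388″.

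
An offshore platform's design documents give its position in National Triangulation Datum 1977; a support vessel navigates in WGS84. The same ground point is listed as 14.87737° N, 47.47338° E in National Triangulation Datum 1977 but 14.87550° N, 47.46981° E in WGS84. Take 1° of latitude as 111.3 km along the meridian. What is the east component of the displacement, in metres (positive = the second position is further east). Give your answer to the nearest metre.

Δφ = 14.87550° − 14.87737° = -0.00187°; Δλ = 47.46981° − 47.47338° = -0.00357°.
ΔN = Δφ × 111300 = -208.1 m; ΔE = Δλ × 111300 × cos(14.87737°) = -0.00357 × 111300 × 0.966478 = -384.0 m.

ΔE = -384 m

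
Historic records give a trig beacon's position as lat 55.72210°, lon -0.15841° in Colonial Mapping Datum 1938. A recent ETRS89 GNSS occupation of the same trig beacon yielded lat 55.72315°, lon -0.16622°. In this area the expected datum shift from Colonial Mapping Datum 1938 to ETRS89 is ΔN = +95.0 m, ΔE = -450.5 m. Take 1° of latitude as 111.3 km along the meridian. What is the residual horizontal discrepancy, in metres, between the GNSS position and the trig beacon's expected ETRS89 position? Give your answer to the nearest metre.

Observed coordinate differences: Δφ = +0.00105°, Δλ = -0.00781°.
Converting to metres (1° lat = 111300 m, cos φ = 0.563207): observed ΔN = 116.9 m, observed ΔE = -489.6 m.
Subtracting the expected shift leaves a residual of 116.9 − (95.0) = 21.9 m north and -489.6 − (-450.5) = -39.1 m east.
Residual distance = √(21.9² + (-39.1)²) = 44.8 m.

45 m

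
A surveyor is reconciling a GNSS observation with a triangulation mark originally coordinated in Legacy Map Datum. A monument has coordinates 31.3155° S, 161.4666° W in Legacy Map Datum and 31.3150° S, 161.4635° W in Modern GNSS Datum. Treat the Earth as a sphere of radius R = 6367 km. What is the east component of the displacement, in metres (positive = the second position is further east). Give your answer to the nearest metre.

Δφ = -31.3150° − -31.3155° = +0.0005°; Δλ = -161.4635° − -161.4666° = +0.0031°.
1° along a meridian = πR/180 = 111125 m.
ΔN = Δφ × 111125 = 55.6 m; ΔE = Δλ × 111125 × cos(-31.3155°) = +0.0031 × 111125 × 0.854318 = 294.3 m.

ΔE = 294 m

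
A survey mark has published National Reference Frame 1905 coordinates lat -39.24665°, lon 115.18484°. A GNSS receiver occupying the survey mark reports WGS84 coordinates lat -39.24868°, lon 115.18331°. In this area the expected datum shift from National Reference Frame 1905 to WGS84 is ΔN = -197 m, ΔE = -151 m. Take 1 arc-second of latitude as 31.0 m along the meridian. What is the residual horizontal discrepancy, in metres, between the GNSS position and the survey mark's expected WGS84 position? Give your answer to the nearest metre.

35 m

Observed coordinate differences: Δφ = -0.00203°, Δλ = -0.00153°.
Converting to metres (1° lat = 111600 m, cos φ = 0.774430): observed ΔN = -226.5 m, observed ΔE = -132.2 m.
Subtracting the expected shift leaves a residual of -226.5 − (-197) = -29.5 m north and -132.2 − (-151) = 18.8 m east.
Residual distance = √((-29.5)² + 18.8²) = 35.0 m.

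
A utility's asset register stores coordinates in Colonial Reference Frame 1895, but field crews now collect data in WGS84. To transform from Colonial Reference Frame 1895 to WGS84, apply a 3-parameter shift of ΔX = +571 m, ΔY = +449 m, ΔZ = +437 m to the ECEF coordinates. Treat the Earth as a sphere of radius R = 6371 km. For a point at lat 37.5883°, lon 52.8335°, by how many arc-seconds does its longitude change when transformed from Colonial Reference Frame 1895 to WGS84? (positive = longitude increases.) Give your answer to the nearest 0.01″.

sin φ = 0.609983, cos φ = 0.792414, sin λ = 0.796883, cos λ = 0.604133.
East component: ΔE = −sin λ·ΔX + cos λ·ΔY = −(0.796883)(571) + (0.604133)(449) = -183.76 m.
1° of latitude spans πR/180 = 111195 m; at latitude φ, 1° of longitude spans that × cos φ = 88112.4 m, so Δλ = -183.76 / 88112.4 × 3600 = -7.508″.

Δλ = -7.51″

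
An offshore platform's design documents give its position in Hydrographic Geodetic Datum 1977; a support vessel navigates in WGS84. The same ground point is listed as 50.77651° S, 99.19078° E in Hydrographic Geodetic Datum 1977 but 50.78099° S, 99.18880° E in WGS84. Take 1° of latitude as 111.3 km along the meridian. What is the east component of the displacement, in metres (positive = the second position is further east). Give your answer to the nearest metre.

Δφ = -50.78099° − -50.77651° = -0.00448°; Δλ = 99.18880° − 99.19078° = -0.00198°.
ΔN = Δφ × 111300 = -498.6 m; ΔE = Δλ × 111300 × cos(-50.77651°) = -0.00198 × 111300 × 0.632347 = -139.4 m.

ΔE = -139 m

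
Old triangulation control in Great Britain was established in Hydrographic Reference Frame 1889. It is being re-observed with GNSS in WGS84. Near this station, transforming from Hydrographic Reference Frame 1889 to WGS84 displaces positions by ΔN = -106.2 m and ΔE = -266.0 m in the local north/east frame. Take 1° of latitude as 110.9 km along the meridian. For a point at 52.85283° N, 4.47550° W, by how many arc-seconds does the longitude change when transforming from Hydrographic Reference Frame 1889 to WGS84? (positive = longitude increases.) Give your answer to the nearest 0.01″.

At latitude 52.85283°, cos φ = 0.603864.
1° of longitude at this latitude = 110.9 × cos φ = 66.97 km, so Δλ = -266.0 / 66968.6 = -0.0039720° = -14.299″.

Δλ = -14.30″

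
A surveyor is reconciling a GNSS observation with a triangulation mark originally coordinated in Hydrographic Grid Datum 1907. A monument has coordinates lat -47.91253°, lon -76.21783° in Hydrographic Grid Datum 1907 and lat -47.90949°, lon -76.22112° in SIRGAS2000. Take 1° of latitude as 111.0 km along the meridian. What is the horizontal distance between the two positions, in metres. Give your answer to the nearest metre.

Δφ = -47.90949° − -47.91253° = +0.00304°; Δλ = -76.22112° − -76.21783° = -0.00329°.
ΔN = Δφ × 111000 = 337.4 m; ΔE = Δλ × 111000 × cos(-47.91253°) = -0.00329 × 111000 × 0.670264 = -244.8 m.
Distance = √(ΔE² + ΔN²) = √((-244.8)² + 337.4²) = 416.9 m.

417 m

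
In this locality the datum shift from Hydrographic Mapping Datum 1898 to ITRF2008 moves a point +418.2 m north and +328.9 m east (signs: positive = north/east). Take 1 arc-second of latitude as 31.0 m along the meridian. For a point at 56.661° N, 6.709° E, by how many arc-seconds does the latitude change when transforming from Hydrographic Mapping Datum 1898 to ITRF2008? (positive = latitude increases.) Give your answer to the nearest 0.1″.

1″ of latitude = 31.00 m, so Δφ = 418.2 / 31.00 = 13.490″.

Δφ = 13.5″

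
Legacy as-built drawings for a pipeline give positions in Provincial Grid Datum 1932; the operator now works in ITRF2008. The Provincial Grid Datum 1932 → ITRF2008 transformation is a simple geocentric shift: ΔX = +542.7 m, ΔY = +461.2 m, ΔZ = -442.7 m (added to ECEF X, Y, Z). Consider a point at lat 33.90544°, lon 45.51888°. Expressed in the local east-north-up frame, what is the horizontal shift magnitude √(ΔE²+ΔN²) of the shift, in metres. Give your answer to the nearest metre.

766 m

At φ = 33.90544°, λ = 45.51888°: sin φ = 0.557824, cos φ = 0.829959, sin λ = 0.713481, cos λ = 0.700674.
ΔE = −sin λ·ΔX + cos λ·ΔY = −(0.713481)·(542.7) + (0.700674)·(461.2) = -64.06 m.
ΔN = −sin φ cos λ·ΔX − sin φ sin λ·ΔY + cos φ·ΔZ = −(0.557824)(0.700674)(542.7) − (0.557824)(0.713481)(461.2) + (0.829959)(-442.7) = -763.10 m.
Horizontal magnitude = √(ΔE² + ΔN²) = √((-64.06)² + (-763.10)²) = 765.78 m.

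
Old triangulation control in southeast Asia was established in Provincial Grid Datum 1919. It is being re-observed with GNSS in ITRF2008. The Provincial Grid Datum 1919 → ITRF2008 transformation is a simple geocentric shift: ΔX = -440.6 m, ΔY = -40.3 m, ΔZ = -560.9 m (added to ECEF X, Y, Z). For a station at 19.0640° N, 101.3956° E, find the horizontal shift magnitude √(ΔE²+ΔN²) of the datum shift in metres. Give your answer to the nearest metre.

701 m

At φ = 19.0640°, λ = 101.3956°: sin φ = 0.326624, cos φ = 0.945154, sin λ = 0.980286, cos λ = -0.197582.
ΔE = −sin λ·ΔX + cos λ·ΔY = −(0.980286)·(-440.6) + (-0.197582)·(-40.3) = 439.88 m.
ΔN = −sin φ cos λ·ΔX − sin φ sin λ·ΔY + cos φ·ΔZ = −(0.326624)(-0.197582)(-440.6) − (0.326624)(0.980286)(-40.3) + (0.945154)(-560.9) = -545.67 m.
Horizontal magnitude = √(ΔE² + ΔN²) = √(439.88² + (-545.67)²) = 700.89 m.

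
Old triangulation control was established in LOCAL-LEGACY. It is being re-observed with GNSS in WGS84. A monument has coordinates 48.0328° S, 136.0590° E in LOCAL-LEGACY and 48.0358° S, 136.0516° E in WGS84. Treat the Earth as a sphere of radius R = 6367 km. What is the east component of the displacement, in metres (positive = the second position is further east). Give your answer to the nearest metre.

Δφ = -48.0358° − -48.0328° = -0.0030°; Δλ = 136.0516° − 136.0590° = -0.0074°.
1° along a meridian = πR/180 = 111125 m.
ΔN = Δφ × 111125 = -333.4 m; ΔE = Δλ × 111125 × cos(-48.0328°) = -0.0074 × 111125 × 0.668705 = -549.9 m.

ΔE = -550 m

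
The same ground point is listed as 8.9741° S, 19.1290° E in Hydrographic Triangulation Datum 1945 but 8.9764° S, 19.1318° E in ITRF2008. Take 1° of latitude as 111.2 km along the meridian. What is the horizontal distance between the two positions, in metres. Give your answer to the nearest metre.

400 m

Δφ = -8.9764° − -8.9741° = -0.0023°; Δλ = 19.1318° − 19.1290° = +0.0028°.
ΔN = Δφ × 111200 = -255.8 m; ΔE = Δλ × 111200 × cos(-8.9741°) = +0.0028 × 111200 × 0.987759 = 307.5 m.
Distance = √(ΔE² + ΔN²) = √(307.5² + (-255.8)²) = 400.0 m.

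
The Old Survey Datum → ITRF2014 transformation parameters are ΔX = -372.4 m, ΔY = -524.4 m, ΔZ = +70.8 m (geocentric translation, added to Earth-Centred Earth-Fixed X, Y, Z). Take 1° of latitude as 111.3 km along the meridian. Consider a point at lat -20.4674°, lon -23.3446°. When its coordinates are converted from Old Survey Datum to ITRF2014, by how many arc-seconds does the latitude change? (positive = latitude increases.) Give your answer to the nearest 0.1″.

Δφ = 0.6″

sin φ = -0.349674, cos φ = 0.936871, sin λ = -0.396260, cos λ = 0.918138.
North component: ΔN = −sin φ cos λ·ΔX − sin φ sin λ·ΔY + cos φ·ΔZ = −(-0.349674)(0.918138)(-372.4) − (-0.349674)(-0.396260)(-524.4) + (0.936871)(70.8) = 19.43 m.
1° of latitude spans 111300 m, so Δφ = 19.43 / 111300 × 3600 = 0.629″.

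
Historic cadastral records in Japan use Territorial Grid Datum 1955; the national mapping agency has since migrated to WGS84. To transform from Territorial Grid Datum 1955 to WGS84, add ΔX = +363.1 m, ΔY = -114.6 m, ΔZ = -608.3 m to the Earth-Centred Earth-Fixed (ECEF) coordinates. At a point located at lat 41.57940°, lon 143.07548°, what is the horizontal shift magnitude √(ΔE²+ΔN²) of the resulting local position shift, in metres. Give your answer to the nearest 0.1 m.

At φ = 41.57940°, λ = 143.07548°: sin φ = 0.663657, cos φ = 0.748037, sin λ = 0.600762, cos λ = -0.799428.
ΔE = −sin λ·ΔX + cos λ·ΔY = −(0.600762)·(363.1) + (-0.799428)·(-114.6) = -126.52 m.
ΔN = −sin φ cos λ·ΔX − sin φ sin λ·ΔY + cos φ·ΔZ = −(0.663657)(-0.799428)(363.1) − (0.663657)(0.600762)(-114.6) + (0.748037)(-608.3) = -216.70 m.
Horizontal magnitude = √(ΔE² + ΔN²) = √((-126.52)² + (-216.70)²) = 250.93 m.

250.9 m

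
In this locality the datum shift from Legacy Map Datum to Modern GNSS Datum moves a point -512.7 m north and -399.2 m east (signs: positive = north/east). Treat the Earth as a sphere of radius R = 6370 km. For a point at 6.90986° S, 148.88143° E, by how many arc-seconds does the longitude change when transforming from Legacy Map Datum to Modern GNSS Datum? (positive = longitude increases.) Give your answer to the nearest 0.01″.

At latitude -6.90986°, cos φ = 0.992737.
One radian of longitude at latitude φ spans R cos φ, so Δλ = ΔE / (R cos φ) = -399.2 / (6370000 × 0.992737) = -6.3127e-05 rad = -13.021″.

Δλ = -13.02″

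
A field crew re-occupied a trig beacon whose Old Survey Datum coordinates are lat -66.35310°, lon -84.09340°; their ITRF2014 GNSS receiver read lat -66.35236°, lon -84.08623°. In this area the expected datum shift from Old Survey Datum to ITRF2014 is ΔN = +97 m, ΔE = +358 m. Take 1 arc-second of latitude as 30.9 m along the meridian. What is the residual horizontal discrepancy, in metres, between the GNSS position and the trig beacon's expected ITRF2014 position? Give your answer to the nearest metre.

Observed coordinate differences: Δφ = +0.00074°, Δλ = +0.00717°.
Converting to metres (1° lat = 111240 m, cos φ = 0.401099): observed ΔN = 82.3 m, observed ΔE = 319.9 m.
Subtracting the expected shift leaves a residual of 82.3 − (97) = -14.7 m north and 319.9 − (358) = -38.1 m east.
Residual distance = √((-14.7)² + (-38.1)²) = 40.8 m.

41 m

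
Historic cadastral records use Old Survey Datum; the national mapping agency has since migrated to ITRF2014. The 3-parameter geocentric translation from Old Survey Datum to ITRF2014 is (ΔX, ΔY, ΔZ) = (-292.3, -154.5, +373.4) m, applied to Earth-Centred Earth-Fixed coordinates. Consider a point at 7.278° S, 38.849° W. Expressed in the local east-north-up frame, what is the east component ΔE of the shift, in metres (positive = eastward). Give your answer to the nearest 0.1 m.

The local east axis at (φ, λ) is (−sin λ, cos λ, 0), so ΔE = −sin(-38.849°)·(-292.3) + cos(-38.849°)·(-154.5) = -303.68 m.

ΔE = -303.7 m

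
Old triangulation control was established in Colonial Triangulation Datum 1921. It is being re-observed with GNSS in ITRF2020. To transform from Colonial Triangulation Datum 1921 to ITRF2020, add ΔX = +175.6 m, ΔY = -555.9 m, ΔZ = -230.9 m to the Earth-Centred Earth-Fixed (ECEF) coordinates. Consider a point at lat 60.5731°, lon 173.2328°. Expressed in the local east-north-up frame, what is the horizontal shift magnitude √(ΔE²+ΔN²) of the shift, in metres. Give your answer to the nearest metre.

At φ = 60.5731°, λ = 173.2328°: sin φ = 0.870983, cos φ = 0.491313, sin λ = 0.117836, cos λ = -0.993033.
ΔE = −sin λ·ΔX + cos λ·ΔY = −(0.117836)·(175.6) + (-0.993033)·(-555.9) = 531.34 m.
ΔN = −sin φ cos λ·ΔX − sin φ sin λ·ΔY + cos φ·ΔZ = −(0.870983)(-0.993033)(175.6) − (0.870983)(0.117836)(-555.9) + (0.491313)(-230.9) = 95.49 m.
Horizontal magnitude = √(ΔE² + ΔN²) = √(531.34² + 95.49²) = 539.85 m.

540 m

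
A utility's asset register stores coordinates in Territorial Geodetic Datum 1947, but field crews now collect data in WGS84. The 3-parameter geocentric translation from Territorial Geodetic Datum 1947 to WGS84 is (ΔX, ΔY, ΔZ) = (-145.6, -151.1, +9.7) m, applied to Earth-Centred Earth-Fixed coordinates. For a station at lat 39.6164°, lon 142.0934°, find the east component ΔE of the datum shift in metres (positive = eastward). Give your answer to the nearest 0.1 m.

ΔE = 208.7 m

The local east axis at (φ, λ) is (−sin λ, cos λ, 0), so ΔE = −sin(142.0934°)·(-145.6) + cos(142.0934°)·(-151.1) = 208.67 m.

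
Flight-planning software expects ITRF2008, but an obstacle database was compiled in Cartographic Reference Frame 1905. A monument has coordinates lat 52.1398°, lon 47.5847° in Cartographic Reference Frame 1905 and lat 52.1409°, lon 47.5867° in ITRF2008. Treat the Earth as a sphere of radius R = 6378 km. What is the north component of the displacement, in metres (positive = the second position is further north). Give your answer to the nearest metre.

Δφ = 52.1409° − 52.1398° = +0.0011°; Δλ = 47.5867° − 47.5847° = +0.0020°.
1° along a meridian = πR/180 = 111317 m.
ΔN = Δφ × 111317 = 122.4 m; ΔE = Δλ × 111317 × cos(52.1398°) = +0.0020 × 111317 × 0.613737 = 136.6 m.

ΔN = 122 m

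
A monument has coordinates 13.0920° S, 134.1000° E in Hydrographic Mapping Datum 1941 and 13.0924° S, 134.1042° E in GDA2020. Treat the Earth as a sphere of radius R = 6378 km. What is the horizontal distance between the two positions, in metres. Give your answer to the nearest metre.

458 m

Δφ = -13.0924° − -13.0920° = -0.0004°; Δλ = 134.1042° − 134.1000° = +0.0042°.
1° along a meridian = πR/180 = 111317 m.
ΔN = Δφ × 111317 = -44.5 m; ΔE = Δλ × 111317 × cos(-13.0920°) = +0.0042 × 111317 × 0.974008 = 455.4 m.
Distance = √(ΔE² + ΔN²) = √(455.4² + (-44.5)²) = 457.6 m.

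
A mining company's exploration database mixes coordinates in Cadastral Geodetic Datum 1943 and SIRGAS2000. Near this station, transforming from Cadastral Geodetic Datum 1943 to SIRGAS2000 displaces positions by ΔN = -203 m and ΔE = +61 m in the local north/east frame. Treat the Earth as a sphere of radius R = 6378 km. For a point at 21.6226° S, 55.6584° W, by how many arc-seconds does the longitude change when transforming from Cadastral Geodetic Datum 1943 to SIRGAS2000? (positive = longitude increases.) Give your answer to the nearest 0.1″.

At latitude -21.6226°, cos φ = 0.929631.
One radian of longitude at latitude φ spans R cos φ, so Δλ = ΔE / (R cos φ) = 61.0 / (6378000 × 0.929631) = 1.0288e-05 rad = 2.122″.

Δλ = 2.1″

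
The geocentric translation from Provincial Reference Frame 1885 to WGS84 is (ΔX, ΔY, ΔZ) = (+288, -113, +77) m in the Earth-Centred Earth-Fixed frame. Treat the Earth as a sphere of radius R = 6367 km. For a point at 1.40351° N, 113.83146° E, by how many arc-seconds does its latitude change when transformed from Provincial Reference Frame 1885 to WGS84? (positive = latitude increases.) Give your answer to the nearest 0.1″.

Δφ = 2.7″

sin φ = 0.024493, cos φ = 0.999700, sin λ = 0.914738, cos λ = -0.404048.
North component: ΔN = −sin φ cos λ·ΔX − sin φ sin λ·ΔY + cos φ·ΔZ = −(0.024493)(-0.404048)(288) − (0.024493)(0.914738)(-113) + (0.999700)(77) = 82.36 m.
1° of latitude spans πR/180 = 111125 m, so Δφ = 82.36 / 111125 × 3600 = 2.668″.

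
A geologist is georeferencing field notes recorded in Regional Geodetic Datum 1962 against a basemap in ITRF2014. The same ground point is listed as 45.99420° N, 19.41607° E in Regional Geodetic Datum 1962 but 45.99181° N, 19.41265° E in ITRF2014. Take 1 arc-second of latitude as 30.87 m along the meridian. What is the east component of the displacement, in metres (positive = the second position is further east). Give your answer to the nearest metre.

ΔE = -264 m

Δφ = 45.99181° − 45.99420° = -0.00239°; Δλ = 19.41265° − 19.41607° = -0.00342°.
1° of latitude = 3600 × 30.87 = 111132 m.
ΔN = Δφ × 111132 = -265.6 m; ΔE = Δλ × 111132 × cos(45.99420°) = -0.00342 × 111132 × 0.694731 = -264.0 m.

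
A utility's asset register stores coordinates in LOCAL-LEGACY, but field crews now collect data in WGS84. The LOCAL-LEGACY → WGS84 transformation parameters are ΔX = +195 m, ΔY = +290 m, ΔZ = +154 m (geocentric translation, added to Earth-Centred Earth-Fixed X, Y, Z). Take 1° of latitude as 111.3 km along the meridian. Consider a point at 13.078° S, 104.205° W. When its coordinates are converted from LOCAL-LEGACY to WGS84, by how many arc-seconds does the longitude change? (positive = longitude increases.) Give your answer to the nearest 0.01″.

Δλ = 3.91″

sin φ = -0.226277, cos φ = 0.974063, sin λ = -0.969424, cos λ = -0.245392.
East component: ΔE = −sin λ·ΔX + cos λ·ΔY = −(-0.969424)(195) + (-0.245392)(290) = 117.87 m.
1° of latitude spans 111300 m; at latitude φ, 1° of longitude spans that × cos φ = 108413.2 m, so Δλ = 117.87 / 108413.2 × 3600 = 3.914″.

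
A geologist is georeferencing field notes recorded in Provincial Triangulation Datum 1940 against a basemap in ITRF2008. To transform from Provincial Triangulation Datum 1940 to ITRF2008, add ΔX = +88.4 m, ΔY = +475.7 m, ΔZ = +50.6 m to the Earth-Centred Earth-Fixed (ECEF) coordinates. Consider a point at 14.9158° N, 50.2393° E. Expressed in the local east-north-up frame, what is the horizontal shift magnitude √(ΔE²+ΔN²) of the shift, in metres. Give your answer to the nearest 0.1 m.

243.7 m

At φ = 14.9158°, λ = 50.2393°: sin φ = 0.257399, cos φ = 0.966305, sin λ = 0.768722, cos λ = 0.639583.
ΔE = −sin λ·ΔX + cos λ·ΔY = −(0.768722)·(88.4) + (0.639583)·(475.7) = 236.29 m.
ΔN = −sin φ cos λ·ΔX − sin φ sin λ·ΔY + cos φ·ΔZ = −(0.257399)(0.639583)(88.4) − (0.257399)(0.768722)(475.7) + (0.966305)(50.6) = -59.78 m.
Horizontal magnitude = √(ΔE² + ΔN²) = √(236.29² + (-59.78)²) = 243.74 m.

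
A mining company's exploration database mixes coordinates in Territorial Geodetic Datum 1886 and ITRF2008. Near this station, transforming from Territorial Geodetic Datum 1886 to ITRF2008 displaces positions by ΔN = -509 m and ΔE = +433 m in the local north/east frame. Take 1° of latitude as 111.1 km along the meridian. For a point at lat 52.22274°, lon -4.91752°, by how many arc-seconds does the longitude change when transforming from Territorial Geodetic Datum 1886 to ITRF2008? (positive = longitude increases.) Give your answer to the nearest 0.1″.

Δλ = 22.9″

At latitude 52.22274°, cos φ = 0.612593.
1° of longitude at this latitude = 111.1 × cos φ = 68.06 km, so Δλ = 433.0 / 68059.1 = 0.0063621° = 22.904″.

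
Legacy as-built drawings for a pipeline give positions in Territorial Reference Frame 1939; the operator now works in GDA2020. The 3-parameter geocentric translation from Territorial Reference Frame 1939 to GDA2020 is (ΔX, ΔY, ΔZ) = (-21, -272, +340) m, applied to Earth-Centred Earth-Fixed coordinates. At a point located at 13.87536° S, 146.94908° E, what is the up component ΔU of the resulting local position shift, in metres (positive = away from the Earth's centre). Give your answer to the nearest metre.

ΔU = -208 m

The local up (radial) axis is (cos φ cos λ, cos φ sin λ, sin φ), giving ΔU = 17.088 − 144.016 − 81.536 = -208.46 m.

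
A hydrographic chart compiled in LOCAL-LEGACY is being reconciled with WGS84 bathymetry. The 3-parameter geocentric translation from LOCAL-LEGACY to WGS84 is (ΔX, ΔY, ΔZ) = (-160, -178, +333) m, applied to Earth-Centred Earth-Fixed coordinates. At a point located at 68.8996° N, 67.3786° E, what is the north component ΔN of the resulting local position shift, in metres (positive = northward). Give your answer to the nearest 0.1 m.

The local north axis is (−sin φ cos λ, −sin φ sin λ, cos φ), giving ΔN = 57.416 + 153.289 + 119.881 = 330.59 m.

ΔN = 330.6 m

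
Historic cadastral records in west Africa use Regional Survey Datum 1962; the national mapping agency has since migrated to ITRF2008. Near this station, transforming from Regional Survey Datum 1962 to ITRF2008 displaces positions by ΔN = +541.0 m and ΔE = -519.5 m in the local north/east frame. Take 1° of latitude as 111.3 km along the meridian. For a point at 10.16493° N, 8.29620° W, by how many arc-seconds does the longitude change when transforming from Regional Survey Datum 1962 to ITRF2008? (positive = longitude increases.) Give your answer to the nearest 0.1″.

At latitude 10.16493°, cos φ = 0.984304.
1° of longitude at this latitude = 111.3 × cos φ = 109.55 km, so Δλ = -519.5 / 109553.0 = -0.0047420° = -17.071″.

Δλ = -17.1″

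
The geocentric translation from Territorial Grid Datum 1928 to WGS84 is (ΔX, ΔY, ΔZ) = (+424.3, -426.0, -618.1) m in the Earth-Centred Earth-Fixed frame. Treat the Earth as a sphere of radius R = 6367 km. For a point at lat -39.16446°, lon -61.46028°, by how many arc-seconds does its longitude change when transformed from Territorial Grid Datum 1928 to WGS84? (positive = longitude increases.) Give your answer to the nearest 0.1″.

sin φ = -0.631548, cos φ = 0.775336, sin λ = -0.878486, cos λ = 0.477768.
East component: ΔE = −sin λ·ΔX + cos λ·ΔY = −(-0.878486)(424.3) + (0.477768)(-426.0) = 169.21 m.
1° of latitude spans πR/180 = 111125 m; at latitude φ, 1° of longitude spans that × cos φ = 86159.3 m, so Δλ = 169.21 / 86159.3 × 3600 = 7.070″.

Δλ = 7.1″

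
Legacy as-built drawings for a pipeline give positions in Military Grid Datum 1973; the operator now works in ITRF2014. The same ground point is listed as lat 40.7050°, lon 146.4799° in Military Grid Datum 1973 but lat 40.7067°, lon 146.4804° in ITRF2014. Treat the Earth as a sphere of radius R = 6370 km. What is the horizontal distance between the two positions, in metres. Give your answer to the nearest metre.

194 m

Δφ = 40.7067° − 40.7050° = +0.0017°; Δλ = 146.4804° − 146.4799° = +0.0005°.
1° along a meridian = πR/180 = 111177 m.
ΔN = Δφ × 111177 = 189.0 m; ΔE = Δλ × 111177 × cos(40.7050°) = +0.0005 × 111177 × 0.758077 = 42.1 m.
Distance = √(ΔE² + ΔN²) = √(42.1² + 189.0²) = 193.6 m.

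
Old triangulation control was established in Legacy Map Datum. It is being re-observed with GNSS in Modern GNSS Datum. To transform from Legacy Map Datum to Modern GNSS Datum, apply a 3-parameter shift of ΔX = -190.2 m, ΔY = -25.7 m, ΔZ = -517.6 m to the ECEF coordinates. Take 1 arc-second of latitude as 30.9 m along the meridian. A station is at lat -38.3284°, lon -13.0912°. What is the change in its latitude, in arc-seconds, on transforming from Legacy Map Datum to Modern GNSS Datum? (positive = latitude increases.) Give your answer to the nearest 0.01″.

sin φ = -0.620168, cos φ = 0.784469, sin λ = -0.226502, cos λ = 0.974011.
North component: ΔN = −sin φ cos λ·ΔX − sin φ sin λ·ΔY + cos φ·ΔZ = −(-0.620168)(0.974011)(-190.2) − (-0.620168)(-0.226502)(-25.7) + (0.784469)(-517.6) = -517.32 m.
1° of latitude spans 3600 × 30.90 = 111240 m, so Δφ = -517.32 / 111240 × 3600 = -16.742″.

Δφ = -16.74″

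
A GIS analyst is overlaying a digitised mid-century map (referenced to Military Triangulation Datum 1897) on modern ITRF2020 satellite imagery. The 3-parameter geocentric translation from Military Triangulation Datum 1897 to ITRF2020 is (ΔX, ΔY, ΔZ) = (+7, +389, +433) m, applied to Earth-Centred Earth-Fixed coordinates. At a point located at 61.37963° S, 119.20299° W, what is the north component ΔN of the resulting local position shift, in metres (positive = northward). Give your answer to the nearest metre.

ΔN = -94 m

The local north axis is (−sin φ cos λ, −sin φ sin λ, cos φ), giving ΔN = -2.998 − 298.067 + 207.409 = -93.66 m.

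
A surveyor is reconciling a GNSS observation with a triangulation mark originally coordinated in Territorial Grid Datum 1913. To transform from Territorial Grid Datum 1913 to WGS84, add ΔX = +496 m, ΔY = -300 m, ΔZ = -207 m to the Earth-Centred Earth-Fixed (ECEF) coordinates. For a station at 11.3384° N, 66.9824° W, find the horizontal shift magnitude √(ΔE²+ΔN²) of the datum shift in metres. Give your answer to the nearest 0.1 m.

At φ = 11.3384°, λ = -66.9824°: sin φ = 0.196603, cos φ = 0.980483, sin λ = -0.920385, cos λ = 0.391014.
ΔE = −sin λ·ΔX + cos λ·ΔY = −(-0.920385)·(496) + (0.391014)·(-300) = 339.21 m.
ΔN = −sin φ cos λ·ΔX − sin φ sin λ·ΔY + cos φ·ΔZ = −(0.196603)(0.391014)(496) − (0.196603)(-0.920385)(-300) + (0.980483)(-207) = -295.38 m.
Horizontal magnitude = √(ΔE² + ΔN²) = √(339.21² + (-295.38)²) = 449.79 m.

449.8 m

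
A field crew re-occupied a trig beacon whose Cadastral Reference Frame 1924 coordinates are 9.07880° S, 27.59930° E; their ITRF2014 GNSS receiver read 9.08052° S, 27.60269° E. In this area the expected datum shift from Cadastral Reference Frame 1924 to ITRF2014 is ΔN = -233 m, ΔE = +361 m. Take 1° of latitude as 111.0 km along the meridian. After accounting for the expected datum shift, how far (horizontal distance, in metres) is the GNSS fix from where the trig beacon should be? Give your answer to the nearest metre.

43 m

Observed coordinate differences: Δφ = -0.00172°, Δλ = +0.00339°.
Converting to metres (1° lat = 111000 m, cos φ = 0.987472): observed ΔN = -190.9 m, observed ΔE = 371.6 m.
Subtracting the expected shift leaves a residual of -190.9 − (-233) = 42.1 m north and 371.6 − (361) = 10.6 m east.
Residual distance = √(42.1² + 10.6²) = 43.4 m.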